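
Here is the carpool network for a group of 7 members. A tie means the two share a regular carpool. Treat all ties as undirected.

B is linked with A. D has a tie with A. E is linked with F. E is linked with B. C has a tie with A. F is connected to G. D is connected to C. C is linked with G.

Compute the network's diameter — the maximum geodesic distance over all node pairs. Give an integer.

Eccentricity of each node (its greatest distance to any other): A:3, B:3, C:3, D:3, E:3, F:3, G:3.
The maximum eccentricity is 3, realized for instance by the pair C–E via C – G – F – E. So the diameter is 3.

3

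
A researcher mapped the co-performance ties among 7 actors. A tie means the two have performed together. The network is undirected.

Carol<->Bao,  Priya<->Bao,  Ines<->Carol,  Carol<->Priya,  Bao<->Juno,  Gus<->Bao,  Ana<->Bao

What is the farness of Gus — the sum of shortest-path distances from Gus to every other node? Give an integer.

Distances from Gus: Ana:2, Bao:1, Carol:2, Ines:3, Juno:2, Priya:2.
Sum = 2 + 1 + 2 + 3 + 2 + 2 = 12.

12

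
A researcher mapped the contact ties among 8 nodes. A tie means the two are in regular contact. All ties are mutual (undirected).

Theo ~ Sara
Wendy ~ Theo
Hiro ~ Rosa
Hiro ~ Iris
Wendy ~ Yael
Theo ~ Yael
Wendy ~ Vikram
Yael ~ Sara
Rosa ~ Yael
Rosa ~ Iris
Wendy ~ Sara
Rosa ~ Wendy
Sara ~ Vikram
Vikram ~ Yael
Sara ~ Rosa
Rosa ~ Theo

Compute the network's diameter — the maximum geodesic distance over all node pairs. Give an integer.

Eccentricity of each node (its greatest distance to any other): Hiro:3, Iris:3, Rosa:2, Sara:2, Theo:2, Vikram:3, Wendy:2, Yael:2.
The maximum eccentricity is 3, realized for instance by the pair Vikram–Hiro via Vikram – Wendy – Rosa – Hiro. So the diameter is 3.

3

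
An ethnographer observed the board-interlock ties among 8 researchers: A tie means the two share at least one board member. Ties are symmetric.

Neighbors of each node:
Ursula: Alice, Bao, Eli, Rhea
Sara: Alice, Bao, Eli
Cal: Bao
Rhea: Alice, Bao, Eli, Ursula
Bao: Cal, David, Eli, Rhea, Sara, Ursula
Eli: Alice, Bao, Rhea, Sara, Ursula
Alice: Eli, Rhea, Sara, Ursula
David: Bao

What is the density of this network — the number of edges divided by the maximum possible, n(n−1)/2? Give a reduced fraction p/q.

There are 14 edges and 8 nodes, so the maximum possible is C(8,2) = 28.
Density = 14/28 = 1/2.

1/2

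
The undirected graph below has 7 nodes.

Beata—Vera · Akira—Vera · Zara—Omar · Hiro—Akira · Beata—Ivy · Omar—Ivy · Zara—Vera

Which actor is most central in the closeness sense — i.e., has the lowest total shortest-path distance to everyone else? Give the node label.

Farness (sum of distances to all others) for each node — Akira:12, Beata:11, Hiro:17, Ivy:13, Omar:13, Vera:9, Zara:11.
The smallest farness is 9, for Vera, so Vera has the highest closeness.

Vera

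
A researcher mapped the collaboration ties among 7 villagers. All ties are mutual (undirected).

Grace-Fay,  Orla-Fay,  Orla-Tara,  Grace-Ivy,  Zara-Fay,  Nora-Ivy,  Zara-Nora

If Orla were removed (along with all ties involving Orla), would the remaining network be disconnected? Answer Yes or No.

Removing Orla leaves {Fay, Grace, Ivy, Nora, and Zara} with no path to {Tara}, so the network splits into 2 components. Orla is a cut vertex.

Yes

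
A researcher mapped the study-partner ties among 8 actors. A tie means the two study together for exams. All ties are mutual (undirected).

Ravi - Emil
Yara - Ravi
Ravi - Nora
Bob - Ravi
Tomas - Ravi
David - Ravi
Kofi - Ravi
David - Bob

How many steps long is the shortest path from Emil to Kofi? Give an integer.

One shortest route is Emil – Ravi – Kofi, which uses 2 edges, and Emil and Kofi are not directly tied, so nothing shorter exists. So d(Emil,Kofi) = 2.

2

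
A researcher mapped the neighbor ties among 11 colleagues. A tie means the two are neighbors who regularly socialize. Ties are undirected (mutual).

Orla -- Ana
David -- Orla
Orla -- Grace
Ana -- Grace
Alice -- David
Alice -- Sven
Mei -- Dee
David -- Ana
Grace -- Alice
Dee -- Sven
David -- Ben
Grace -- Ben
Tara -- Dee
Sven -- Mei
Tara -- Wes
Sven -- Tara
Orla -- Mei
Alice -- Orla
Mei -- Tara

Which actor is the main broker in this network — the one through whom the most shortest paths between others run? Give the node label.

Orla

Unnormalized betweenness of each node: Alice:9, Ana:1/4, Ben:1/4, David:55/12, Dee:0, Grace:55/12, Mei:45/4, Orla:157/12, Sven:8, Tara:9, Wes:0.
Orla has the largest value, 157/12, making it the main broker — the node through which the most shortest paths run.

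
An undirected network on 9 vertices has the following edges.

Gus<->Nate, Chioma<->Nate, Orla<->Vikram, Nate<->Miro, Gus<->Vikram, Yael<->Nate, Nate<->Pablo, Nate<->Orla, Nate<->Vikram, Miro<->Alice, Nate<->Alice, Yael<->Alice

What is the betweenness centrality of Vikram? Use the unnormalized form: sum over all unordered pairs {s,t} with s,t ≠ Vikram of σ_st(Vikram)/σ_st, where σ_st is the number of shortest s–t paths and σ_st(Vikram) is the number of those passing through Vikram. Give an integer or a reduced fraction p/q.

Pairs whose geodesics pass through Vikram — Gus–Orla: 1/2.
All other pairs contribute 0.
Summing the contributions gives betweenness(Vikram) = 1/2.

1/2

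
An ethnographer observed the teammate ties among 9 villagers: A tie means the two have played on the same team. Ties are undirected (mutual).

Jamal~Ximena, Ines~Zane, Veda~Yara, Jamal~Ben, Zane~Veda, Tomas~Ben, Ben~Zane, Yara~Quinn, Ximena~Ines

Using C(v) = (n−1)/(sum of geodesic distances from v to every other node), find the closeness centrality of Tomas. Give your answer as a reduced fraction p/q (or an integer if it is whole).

8/23

Distances from Tomas: Ben:1, Ines:3, Jamal:2, Quinn:5, Veda:3, Ximena:3, Yara:4, Zane:2. Sum = 23.
n = 9, so closeness = 8/23.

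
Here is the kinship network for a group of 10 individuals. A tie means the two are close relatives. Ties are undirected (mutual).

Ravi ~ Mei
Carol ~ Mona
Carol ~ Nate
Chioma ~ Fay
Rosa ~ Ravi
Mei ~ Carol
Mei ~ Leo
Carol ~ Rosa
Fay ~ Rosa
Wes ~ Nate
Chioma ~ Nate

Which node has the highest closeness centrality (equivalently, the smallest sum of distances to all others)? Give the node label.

Farness (sum of distances to all others) for each node — Carol:14, Chioma:21, Fay:21, Leo:26, Mei:18, Mona:22, Nate:17, Ravi:21, Rosa:17, Wes:25.
The smallest farness is 14, for Carol, so Carol has the highest closeness.

Carol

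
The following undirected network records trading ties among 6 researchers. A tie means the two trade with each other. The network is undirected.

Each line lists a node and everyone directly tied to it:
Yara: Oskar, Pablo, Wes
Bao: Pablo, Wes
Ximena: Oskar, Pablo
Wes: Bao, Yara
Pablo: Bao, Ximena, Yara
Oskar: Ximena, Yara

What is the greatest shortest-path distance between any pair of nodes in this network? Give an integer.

Eccentricity of each node (its greatest distance to any other): Bao:3, Oskar:3, Pablo:2, Wes:3, Ximena:3, Yara:2.
The maximum eccentricity is 3, realized for instance by the pair Ximena–Wes via Ximena – Pablo – Bao – Wes. So the diameter is 3.

3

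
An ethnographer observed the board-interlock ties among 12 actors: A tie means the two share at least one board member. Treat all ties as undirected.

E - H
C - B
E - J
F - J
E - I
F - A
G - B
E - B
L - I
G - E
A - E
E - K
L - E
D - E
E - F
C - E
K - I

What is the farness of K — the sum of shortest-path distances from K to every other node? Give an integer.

20

Distances from K: A:2, B:2, C:2, D:2, E:1, F:2, G:2, H:2, I:1, J:2, L:2.
Sum = 2 + 2 + 2 + 2 + 1 + 2 + 2 + 2 + 1 + 2 + 2 = 20.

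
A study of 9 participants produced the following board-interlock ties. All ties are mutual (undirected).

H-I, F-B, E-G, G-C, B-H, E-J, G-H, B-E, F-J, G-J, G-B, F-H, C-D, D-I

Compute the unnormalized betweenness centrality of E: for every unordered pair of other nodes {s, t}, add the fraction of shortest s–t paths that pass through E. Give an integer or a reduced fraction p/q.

Pairs whose geodesics pass through E — J–B: 1/3.
All other pairs contribute 0.
Summing the contributions gives betweenness(E) = 1/3.

1/3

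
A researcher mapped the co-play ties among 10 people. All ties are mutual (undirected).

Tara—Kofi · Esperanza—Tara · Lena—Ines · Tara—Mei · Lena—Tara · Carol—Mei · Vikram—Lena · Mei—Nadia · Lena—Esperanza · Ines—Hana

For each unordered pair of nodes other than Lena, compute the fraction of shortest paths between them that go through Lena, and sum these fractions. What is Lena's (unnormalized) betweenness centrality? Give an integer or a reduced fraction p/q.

Pairs whose geodesics pass through Lena — Ines–Vikram: 1; Ines–Tara: 1; Ines–Esperanza: 1; Ines–Nadia: 1; Ines–Mei: 1; Ines–Kofi: 1; Ines–Carol: 1; Vikram–Tara: 1; Vikram–Esperanza: 1; Vikram–Hana: 1; Vikram–Nadia: 1; Vikram–Mei: 1; Vikram–Kofi: 1; Vikram–Carol: 1 … (+6 more pairs).
All other pairs contribute 0.
Summing the contributions gives betweenness(Lena) = 20.

20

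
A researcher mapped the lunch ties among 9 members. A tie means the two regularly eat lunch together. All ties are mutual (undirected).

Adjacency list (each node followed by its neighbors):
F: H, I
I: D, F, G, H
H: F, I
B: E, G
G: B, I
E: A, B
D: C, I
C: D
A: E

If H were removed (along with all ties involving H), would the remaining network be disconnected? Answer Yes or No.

No

Even without H, every remaining node can still reach every other (the residual graph is connected), so H is not a cut vertex.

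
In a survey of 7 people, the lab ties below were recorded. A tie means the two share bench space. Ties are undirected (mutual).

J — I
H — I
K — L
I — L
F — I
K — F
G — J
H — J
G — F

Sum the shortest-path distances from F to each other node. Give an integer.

Distances from F: G:1, H:2, I:1, J:2, K:1, L:2.
Sum = 1 + 2 + 1 + 2 + 1 + 2 = 9.

9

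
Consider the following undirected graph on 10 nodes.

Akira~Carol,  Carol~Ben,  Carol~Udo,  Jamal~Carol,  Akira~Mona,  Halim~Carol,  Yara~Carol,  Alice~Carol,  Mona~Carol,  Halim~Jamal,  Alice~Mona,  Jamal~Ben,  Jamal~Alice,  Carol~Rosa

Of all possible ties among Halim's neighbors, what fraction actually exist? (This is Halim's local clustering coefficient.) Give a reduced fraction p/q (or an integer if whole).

1

Halim's neighbors: Carol and Jamal (k = 2).
Possible neighbor pairs: C(2,2) = 1. Edges among them: Carol–Jamal → e = 1.
Clustering(Halim) = 1/1.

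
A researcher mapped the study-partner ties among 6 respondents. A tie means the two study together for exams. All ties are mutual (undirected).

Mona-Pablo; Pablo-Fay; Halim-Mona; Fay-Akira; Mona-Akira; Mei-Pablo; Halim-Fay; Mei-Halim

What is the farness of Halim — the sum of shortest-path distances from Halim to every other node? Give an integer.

Distances from Halim: Akira:2, Fay:1, Mei:1, Mona:1, Pablo:2.
Sum = 2 + 1 + 1 + 1 + 2 = 7.

7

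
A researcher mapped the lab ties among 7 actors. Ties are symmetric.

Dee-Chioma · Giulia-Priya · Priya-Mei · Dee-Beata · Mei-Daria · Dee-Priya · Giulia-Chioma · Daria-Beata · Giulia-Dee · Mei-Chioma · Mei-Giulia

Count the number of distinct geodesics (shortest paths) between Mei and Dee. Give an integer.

The shortest distance is 2. The length-2 paths are: Mei–Giulia–Dee; Mei–Chioma–Dee; Mei–Priya–Dee.
That gives 3 distinct shortest paths.

3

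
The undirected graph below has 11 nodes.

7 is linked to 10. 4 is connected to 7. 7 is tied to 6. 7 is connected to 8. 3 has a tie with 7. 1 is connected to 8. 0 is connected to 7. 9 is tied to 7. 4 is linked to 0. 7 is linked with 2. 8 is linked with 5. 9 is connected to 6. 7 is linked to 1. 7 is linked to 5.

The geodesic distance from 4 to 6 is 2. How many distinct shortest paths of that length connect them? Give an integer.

1

The shortest distance is 2, and the only length-2 path is 4–7–6. So there is exactly 1 shortest path.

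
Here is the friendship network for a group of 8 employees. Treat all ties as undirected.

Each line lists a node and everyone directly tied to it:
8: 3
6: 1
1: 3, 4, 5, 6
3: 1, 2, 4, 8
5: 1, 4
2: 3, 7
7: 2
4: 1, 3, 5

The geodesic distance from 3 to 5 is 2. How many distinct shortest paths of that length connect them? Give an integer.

The shortest distance is 2. The length-2 paths are: 3–4–5; 3–1–5.
That gives 2 distinct shortest paths.

2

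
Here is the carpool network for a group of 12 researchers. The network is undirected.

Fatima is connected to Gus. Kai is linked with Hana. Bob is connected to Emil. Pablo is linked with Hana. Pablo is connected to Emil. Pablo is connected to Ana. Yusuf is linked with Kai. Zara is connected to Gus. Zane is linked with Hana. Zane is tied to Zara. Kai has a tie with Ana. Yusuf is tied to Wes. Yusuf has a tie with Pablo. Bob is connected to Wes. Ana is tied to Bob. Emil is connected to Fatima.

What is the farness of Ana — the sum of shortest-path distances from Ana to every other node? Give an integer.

25

Distances from Ana: Bob:1, Emil:2, Fatima:3, Gus:4, Hana:2, Kai:1, Pablo:1, Wes:2, Yusuf:2, Zane:3, Zara:4.
Sum = 1 + 2 + 3 + 4 + 2 + 1 + 1 + 2 + 2 + 3 + 4 = 25.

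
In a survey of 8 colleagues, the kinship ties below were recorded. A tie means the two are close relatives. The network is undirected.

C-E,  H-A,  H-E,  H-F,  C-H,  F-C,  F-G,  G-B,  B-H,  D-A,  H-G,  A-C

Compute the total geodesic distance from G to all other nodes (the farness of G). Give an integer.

Distances from G: A:2, B:1, C:2, D:3, E:2, F:1, H:1.
Sum = 2 + 1 + 2 + 3 + 2 + 1 + 1 = 12.

12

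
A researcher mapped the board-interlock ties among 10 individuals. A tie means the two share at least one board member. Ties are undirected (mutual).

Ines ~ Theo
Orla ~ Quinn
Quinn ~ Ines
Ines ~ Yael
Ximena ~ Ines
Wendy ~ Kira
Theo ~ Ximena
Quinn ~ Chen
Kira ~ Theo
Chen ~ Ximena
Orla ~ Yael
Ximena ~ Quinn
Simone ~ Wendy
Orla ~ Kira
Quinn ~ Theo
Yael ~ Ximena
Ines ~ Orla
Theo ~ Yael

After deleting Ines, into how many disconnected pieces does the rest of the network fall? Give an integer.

Ines's neighbors (Orla, Quinn, Theo, Ximena, and Yael) remain reachable from one another through other ties, so the rest of the network stays in one piece.

1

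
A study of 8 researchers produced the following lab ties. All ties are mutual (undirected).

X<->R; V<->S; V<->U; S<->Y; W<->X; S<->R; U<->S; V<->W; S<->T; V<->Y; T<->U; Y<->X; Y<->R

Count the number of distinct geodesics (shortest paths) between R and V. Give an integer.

The shortest distance is 2. The length-2 paths are: R–S–V; R–Y–V.
That gives 2 distinct shortest paths.

2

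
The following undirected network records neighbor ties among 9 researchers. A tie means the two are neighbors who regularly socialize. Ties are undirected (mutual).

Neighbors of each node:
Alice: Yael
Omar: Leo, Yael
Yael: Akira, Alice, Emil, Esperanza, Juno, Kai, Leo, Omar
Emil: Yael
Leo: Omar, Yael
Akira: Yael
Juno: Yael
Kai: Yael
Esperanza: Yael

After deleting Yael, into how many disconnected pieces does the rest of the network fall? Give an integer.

7

Without Yael, the remaining ties split the others into: {Emil}; {Esperanza}; {Leo, Omar}; {Juno}; {Alice}; {Akira}; {Kai}.
That's 7 separate components.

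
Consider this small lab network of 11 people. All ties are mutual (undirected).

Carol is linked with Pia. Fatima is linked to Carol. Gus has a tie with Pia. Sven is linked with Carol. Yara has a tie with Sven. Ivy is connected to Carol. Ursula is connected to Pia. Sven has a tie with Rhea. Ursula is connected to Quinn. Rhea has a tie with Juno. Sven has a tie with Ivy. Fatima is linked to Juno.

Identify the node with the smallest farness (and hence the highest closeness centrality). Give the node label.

Farness (sum of distances to all others) for each node — Carol:17, Fatima:23, Gus:29, Ivy:23, Juno:28, Pia:20, Quinn:36, Rhea:26, Sven:20, Ursula:27, Yara:29.
The smallest farness is 17, for Carol, so Carol has the highest closeness.

Carol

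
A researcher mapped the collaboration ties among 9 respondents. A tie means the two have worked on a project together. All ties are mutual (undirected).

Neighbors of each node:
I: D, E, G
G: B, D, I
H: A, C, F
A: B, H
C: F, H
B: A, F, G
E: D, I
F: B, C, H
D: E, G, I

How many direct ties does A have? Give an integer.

A is directly tied to B and H. That is 2 neighbors, so the degree of A is 2.

2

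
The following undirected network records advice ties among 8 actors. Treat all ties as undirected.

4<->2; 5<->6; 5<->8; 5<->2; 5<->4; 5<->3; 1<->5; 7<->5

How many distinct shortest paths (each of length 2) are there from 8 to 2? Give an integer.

1

The shortest distance is 2, and the only length-2 path is 8–5–2. So there is exactly 1 shortest path.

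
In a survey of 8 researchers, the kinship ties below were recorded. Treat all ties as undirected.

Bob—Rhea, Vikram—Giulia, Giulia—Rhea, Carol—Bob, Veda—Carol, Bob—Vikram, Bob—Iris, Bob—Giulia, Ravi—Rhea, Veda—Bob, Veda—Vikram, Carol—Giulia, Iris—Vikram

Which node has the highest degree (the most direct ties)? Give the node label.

Degrees — Bob:6, Carol:3, Giulia:4, Iris:2, Ravi:1, Rhea:3, Veda:3, Vikram:4.
The maximum is 6, attained only by Bob.

Bob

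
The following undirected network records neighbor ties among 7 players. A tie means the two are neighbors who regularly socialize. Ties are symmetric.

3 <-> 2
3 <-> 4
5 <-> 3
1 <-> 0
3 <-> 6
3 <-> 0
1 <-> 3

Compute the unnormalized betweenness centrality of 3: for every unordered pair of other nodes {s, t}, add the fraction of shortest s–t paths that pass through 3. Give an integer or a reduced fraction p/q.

14

Pairs whose geodesics pass through 3 — 5–4: 1; 5–0: 1; 5–2: 1; 5–1: 1; 5–6: 1; 4–0: 1; 4–2: 1; 4–1: 1; 4–6: 1; 0–2: 1; 0–6: 1; 2–1: 1; 2–6: 1; 1–6: 1.
All other pairs contribute 0.
Summing the contributions gives betweenness(3) = 14.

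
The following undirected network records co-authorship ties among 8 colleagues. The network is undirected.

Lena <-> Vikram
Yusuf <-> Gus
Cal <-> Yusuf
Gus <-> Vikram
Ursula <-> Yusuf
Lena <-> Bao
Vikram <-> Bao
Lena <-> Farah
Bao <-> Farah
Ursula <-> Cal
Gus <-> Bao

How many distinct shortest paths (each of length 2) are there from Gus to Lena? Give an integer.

The shortest distance is 2. The length-2 paths are: Gus–Bao–Lena; Gus–Vikram–Lena.
That gives 2 distinct shortest paths.

2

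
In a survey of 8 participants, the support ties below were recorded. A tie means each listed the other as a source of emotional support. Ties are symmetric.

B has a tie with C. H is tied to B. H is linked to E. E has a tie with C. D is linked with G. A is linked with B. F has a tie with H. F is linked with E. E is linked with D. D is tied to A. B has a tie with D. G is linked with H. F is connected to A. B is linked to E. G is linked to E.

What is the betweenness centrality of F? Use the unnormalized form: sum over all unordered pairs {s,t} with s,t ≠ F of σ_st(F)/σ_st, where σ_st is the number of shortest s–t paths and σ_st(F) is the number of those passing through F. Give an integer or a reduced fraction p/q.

5/6

Pairs whose geodesics pass through F — H–A: 1/2; E–A: 1/3.
All other pairs contribute 0.
Summing the contributions gives betweenness(F) = 5/6.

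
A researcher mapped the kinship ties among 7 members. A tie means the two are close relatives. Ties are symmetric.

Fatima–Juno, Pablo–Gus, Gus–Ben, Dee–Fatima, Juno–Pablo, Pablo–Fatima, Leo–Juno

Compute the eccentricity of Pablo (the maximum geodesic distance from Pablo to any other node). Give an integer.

Distances from Pablo: Ben:2, Dee:2, Fatima:1, Gus:1, Juno:1, Leo:2.
The largest is 2 (to Leo, Dee, and Ben), so the eccentricity of Pablo is 2.

2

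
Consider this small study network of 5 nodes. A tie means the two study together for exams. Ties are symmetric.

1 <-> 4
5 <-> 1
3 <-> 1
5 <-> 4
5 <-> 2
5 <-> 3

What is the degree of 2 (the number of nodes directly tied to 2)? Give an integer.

2 is directly tied to 5. That is 1 neighbor, so the degree of 2 is 1.

1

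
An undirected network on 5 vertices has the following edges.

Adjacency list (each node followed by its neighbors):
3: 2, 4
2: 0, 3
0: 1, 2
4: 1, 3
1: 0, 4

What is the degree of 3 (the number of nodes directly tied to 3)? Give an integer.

3 is directly tied to 2 and 4. That is 2 neighbors, so the degree of 3 is 2.

2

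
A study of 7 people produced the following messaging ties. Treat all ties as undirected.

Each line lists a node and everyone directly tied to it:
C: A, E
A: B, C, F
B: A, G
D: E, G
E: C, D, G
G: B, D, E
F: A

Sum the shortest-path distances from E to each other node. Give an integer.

Distances from E: A:2, B:2, C:1, D:1, F:3, G:1.
Sum = 2 + 2 + 1 + 1 + 3 + 1 = 10.

10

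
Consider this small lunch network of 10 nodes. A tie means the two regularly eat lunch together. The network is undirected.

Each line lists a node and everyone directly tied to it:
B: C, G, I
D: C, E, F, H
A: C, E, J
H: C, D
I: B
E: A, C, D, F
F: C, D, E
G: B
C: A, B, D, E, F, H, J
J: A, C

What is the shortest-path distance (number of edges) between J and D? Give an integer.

2

One shortest route is J – C – D, which uses 2 edges, and J and D are not directly tied, so nothing shorter exists. So d(J,D) = 2.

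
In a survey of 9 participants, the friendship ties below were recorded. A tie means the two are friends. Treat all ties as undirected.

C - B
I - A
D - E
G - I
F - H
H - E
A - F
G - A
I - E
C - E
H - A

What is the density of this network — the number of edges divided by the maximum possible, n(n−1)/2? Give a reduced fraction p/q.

There are 11 edges and 9 nodes, so the maximum possible is C(9,2) = 36.
Density = 11/36.

11/36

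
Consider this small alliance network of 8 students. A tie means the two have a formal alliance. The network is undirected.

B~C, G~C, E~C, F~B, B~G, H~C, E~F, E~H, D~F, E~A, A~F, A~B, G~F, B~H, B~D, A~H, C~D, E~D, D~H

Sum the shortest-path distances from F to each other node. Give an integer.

9

Distances from F: A:1, B:1, C:2, D:1, E:1, G:1, H:2.
Sum = 1 + 1 + 2 + 1 + 1 + 1 + 2 = 9.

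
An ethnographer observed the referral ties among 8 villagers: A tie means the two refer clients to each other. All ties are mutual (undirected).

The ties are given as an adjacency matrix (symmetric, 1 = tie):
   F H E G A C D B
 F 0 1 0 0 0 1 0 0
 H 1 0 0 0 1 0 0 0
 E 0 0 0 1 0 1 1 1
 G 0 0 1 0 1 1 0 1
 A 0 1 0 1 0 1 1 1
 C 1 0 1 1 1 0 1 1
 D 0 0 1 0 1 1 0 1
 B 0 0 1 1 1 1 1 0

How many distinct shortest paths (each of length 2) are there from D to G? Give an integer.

4

The shortest distance is 2. The length-2 paths are: D–E–G; D–A–G; D–C–G; D–B–G.
That gives 4 distinct shortest paths.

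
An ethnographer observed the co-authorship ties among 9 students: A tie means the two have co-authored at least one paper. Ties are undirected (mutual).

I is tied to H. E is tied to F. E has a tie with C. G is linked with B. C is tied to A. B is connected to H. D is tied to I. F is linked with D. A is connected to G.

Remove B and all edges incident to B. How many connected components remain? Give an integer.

B's neighbors (G and H) remain reachable from one another through other ties, so the rest of the network stays in one piece.

1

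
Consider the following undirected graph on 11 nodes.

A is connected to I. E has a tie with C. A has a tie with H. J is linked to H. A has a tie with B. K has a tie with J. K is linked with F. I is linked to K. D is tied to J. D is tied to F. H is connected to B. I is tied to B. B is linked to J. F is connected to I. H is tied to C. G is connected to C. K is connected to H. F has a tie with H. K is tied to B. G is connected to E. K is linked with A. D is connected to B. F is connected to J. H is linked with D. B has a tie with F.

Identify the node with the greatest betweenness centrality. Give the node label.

Unnormalized betweenness of each node: A:1, B:19/6, C:16, D:0, E:0, F:25/12, G:0, H:67/3, I:1/4, J:1/4, K:23/12.
H has the largest value, 67/3, making it the main broker — the node through which the most shortest paths run.

H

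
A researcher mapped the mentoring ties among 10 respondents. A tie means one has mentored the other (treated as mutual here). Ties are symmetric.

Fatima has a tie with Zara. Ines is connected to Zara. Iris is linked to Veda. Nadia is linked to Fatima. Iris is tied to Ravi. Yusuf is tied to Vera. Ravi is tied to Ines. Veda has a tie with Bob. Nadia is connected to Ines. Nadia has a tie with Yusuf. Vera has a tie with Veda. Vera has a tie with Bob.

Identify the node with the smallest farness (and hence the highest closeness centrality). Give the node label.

Nadia

Farness (sum of distances to all others) for each node — Bob:25, Fatima:24, Ines:19, Iris:21, Nadia:18, Ravi:20, Veda:21, Vera:20, Yusuf:19, Zara:25.
The smallest farness is 18, for Nadia, so Nadia has the highest closeness.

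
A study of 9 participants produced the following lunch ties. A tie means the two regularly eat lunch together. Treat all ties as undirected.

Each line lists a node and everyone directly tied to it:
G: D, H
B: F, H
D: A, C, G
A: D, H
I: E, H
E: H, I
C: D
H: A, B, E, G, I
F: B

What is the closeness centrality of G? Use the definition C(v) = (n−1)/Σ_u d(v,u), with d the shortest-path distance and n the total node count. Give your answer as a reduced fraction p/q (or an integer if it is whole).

8/15

Distances from G: A:2, B:2, C:2, D:1, E:2, F:3, H:1, I:2. Sum = 15.
n = 9, so closeness = 8/15.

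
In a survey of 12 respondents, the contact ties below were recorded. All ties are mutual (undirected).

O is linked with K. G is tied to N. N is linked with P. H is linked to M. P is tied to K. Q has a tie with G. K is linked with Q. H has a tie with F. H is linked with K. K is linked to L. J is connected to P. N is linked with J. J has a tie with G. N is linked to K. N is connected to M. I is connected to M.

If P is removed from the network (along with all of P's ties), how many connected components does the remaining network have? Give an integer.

1

P's neighbors (J, K, and N) remain reachable from one another through other ties, so the rest of the network stays in one piece.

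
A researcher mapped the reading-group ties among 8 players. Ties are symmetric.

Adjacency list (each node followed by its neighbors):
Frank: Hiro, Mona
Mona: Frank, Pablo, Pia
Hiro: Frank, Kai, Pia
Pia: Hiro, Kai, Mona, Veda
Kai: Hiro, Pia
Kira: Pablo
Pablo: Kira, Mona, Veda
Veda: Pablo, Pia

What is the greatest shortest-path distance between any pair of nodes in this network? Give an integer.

4

Eccentricity of each node (its greatest distance to any other): Frank:3, Hiro:4, Kai:4, Kira:4, Mona:2, Pablo:3, Pia:3, Veda:3.
The maximum eccentricity is 4, realized for instance by the pair Hiro–Kira via Hiro – Pia – Mona – Pablo – Kira. So the diameter is 4.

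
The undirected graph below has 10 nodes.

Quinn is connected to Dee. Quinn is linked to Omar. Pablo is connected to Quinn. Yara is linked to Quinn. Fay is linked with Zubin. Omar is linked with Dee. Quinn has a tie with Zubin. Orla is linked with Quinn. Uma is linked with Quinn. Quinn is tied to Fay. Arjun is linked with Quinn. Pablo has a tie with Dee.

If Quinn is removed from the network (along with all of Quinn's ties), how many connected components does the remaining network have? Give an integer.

6

Without Quinn, the remaining ties split the others into: {Dee, Omar, Pablo}; {Yara}; {Fay, Zubin}; {Arjun}; {Orla}; {Uma}.
That's 6 separate components.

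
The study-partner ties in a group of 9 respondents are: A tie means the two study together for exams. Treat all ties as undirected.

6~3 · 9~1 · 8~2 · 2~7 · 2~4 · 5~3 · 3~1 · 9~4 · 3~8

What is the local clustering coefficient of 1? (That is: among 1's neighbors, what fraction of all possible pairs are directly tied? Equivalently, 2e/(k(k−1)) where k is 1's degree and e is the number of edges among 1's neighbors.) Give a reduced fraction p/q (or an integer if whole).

1's neighbors: 3 and 9 (k = 2).
Possible neighbor pairs: C(2,2) = 1. Edges among them: none → e = 0.
Clustering(1) = 0/1.

0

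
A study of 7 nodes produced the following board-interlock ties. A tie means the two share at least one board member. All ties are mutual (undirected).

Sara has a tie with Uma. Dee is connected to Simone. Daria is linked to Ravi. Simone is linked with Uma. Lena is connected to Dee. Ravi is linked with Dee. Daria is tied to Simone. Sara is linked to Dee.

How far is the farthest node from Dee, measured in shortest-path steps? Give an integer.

2

Distances from Dee: Daria:2, Lena:1, Ravi:1, Sara:1, Simone:1, Uma:2.
The largest is 2 (to Daria and Uma), so the eccentricity of Dee is 2.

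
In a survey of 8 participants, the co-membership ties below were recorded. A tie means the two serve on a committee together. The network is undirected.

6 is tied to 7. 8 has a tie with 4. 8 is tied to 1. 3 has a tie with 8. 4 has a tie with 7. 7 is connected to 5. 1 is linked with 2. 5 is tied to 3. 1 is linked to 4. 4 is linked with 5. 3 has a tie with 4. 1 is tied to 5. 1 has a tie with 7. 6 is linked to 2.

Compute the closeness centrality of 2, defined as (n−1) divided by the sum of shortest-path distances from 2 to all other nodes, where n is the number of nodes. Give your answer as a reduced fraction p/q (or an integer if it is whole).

7/13

Distances from 2: 1:1, 3:3, 4:2, 5:2, 6:1, 7:2, 8:2. Sum = 13.
n = 8, so closeness = 7/13.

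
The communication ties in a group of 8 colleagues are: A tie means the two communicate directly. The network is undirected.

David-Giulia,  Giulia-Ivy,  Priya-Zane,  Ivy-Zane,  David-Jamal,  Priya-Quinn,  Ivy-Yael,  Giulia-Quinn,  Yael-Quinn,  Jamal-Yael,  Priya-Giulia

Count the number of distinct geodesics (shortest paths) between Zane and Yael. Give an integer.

1

The shortest distance is 2, and the only length-2 path is Zane–Ivy–Yael. So there is exactly 1 shortest path.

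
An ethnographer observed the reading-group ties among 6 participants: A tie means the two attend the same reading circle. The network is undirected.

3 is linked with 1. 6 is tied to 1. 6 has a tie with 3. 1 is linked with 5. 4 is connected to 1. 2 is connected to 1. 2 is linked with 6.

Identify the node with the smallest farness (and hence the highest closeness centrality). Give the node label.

Farness (sum of distances to all others) for each node — 1:5, 2:8, 3:8, 4:9, 5:9, 6:7.
The smallest farness is 5, for 1, so 1 has the highest closeness.

1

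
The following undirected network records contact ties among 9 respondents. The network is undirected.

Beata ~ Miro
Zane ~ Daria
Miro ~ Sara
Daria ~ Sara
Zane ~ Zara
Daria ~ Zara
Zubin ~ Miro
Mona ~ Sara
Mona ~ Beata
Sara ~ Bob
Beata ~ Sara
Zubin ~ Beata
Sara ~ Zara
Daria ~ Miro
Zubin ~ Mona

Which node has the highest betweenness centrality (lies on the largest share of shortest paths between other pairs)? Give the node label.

Sara

Unnormalized betweenness of each node: Beata:5/4, Bob:0, Daria:59/12, Miro:4, Mona:11/12, Sara:55/4, Zane:0, Zara:11/6, Zubin:1/3.
Sara has the largest value, 55/4, making it the main broker — the node through which the most shortest paths run.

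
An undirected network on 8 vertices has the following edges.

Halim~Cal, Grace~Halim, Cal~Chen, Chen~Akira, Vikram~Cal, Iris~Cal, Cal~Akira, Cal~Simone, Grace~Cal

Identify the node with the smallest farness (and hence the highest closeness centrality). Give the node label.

Farness (sum of distances to all others) for each node — Akira:12, Cal:7, Chen:12, Grace:12, Halim:12, Iris:13, Simone:13, Vikram:13.
The smallest farness is 7, for Cal, so Cal has the highest closeness.

Cal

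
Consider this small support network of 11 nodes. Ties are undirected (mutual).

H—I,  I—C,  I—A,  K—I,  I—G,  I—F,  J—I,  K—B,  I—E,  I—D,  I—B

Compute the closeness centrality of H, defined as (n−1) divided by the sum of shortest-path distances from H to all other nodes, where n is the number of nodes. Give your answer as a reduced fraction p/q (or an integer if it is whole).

Distances from H: A:2, B:2, C:2, D:2, E:2, F:2, G:2, I:1, J:2, K:2. Sum = 19.
n = 11, so closeness = 10/19.

10/19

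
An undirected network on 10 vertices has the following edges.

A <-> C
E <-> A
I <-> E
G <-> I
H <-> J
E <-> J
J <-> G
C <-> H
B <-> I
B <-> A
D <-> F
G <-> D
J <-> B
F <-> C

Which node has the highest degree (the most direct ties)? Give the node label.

Degrees — A:3, B:3, C:3, D:2, E:3, F:2, G:3, H:2, I:3, J:4.
The maximum is 4, attained only by J.

J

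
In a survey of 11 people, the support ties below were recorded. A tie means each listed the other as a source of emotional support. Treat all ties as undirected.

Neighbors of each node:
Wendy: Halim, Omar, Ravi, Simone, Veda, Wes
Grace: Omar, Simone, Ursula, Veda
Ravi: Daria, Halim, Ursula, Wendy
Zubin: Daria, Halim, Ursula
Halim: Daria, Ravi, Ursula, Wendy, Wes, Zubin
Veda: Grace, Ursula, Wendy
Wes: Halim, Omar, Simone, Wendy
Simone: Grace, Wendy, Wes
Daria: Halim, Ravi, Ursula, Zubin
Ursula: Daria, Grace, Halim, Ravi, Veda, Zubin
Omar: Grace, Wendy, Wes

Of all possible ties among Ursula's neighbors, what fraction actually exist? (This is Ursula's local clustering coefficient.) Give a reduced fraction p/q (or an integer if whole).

2/5

Ursula's neighbors: Daria, Grace, Halim, Ravi, Veda, and Zubin (k = 6).
Possible neighbor pairs: C(6,2) = 15. Edges among them: Daria–Halim, Daria–Ravi, Daria–Zubin, Grace–Veda, Halim–Ravi, Halim–Zubin → e = 6.
Clustering(Ursula) = 6/15 = 2/5.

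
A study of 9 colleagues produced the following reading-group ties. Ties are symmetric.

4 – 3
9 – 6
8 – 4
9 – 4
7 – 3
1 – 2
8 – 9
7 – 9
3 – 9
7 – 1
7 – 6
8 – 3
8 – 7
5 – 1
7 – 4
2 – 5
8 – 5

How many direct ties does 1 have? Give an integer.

3

1 is directly tied to 2, 5, and 7. That is 3 neighbors, so the degree of 1 is 3.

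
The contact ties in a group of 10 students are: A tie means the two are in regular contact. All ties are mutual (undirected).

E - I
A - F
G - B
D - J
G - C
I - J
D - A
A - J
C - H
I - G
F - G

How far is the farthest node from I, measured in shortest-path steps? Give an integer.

3

Distances from I: A:2, B:2, C:2, D:2, E:1, F:2, G:1, H:3, J:1.
The largest is 3 (to H), so the eccentricity of I is 3.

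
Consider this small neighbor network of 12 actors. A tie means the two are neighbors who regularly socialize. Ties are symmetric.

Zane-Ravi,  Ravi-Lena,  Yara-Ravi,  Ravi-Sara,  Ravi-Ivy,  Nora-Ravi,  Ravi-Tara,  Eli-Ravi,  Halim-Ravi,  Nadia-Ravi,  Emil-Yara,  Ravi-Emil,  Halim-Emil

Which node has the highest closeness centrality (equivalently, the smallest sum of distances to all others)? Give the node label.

Farness (sum of distances to all others) for each node — Eli:21, Emil:19, Halim:20, Ivy:21, Lena:21, Nadia:21, Nora:21, Ravi:11, Sara:21, Tara:21, Yara:20, Zane:21.
The smallest farness is 11, for Ravi, so Ravi has the highest closeness.

Ravi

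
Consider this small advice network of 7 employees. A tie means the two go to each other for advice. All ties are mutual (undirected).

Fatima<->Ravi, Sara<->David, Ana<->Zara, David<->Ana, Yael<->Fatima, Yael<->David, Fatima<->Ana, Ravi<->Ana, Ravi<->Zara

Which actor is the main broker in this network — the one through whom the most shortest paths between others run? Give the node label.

Ana

Unnormalized betweenness of each node: Ana:37/6, David:35/6, Fatima:13/6, Ravi:5/6, Sara:0, Yael:1, Zara:0.
Ana has the largest value, 37/6, making it the main broker — the node through which the most shortest paths run.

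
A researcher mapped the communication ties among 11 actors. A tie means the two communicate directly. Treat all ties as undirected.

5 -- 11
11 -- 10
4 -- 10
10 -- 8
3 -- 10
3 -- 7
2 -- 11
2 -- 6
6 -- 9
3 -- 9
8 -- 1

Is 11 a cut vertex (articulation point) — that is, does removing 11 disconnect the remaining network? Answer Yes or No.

Yes

Removing 11 leaves {1, 2, 3, 4, 6, 7, 8, 9, and 10} with no path to {5}, so the network splits into 2 components. 11 is a cut vertex.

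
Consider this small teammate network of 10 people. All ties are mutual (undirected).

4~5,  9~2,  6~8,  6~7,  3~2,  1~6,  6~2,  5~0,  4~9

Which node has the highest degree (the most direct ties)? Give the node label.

Degrees — 0:1, 1:1, 2:3, 3:1, 4:2, 5:2, 6:4, 7:1, 8:1, 9:2.
The maximum is 4, attained only by 6.

6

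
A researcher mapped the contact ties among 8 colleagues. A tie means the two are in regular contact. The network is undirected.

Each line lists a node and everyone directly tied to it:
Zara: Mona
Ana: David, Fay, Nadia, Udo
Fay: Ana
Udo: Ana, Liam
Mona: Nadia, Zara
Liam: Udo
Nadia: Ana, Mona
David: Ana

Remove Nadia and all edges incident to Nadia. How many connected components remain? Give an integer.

2

Without Nadia, the remaining ties split the others into: {Ana, David, Fay, Liam, Udo}; {Mona, Zara}.
That's 2 separate components.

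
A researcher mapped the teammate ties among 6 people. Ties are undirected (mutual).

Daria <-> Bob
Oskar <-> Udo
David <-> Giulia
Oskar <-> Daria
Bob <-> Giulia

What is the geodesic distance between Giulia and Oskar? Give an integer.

One shortest route is Giulia – Bob – Daria – Oskar, which uses 3 edges, and at distance 2 from Giulia we only reach {Daria}, which does not include Oskar. So d(Giulia,Oskar) = 3.

3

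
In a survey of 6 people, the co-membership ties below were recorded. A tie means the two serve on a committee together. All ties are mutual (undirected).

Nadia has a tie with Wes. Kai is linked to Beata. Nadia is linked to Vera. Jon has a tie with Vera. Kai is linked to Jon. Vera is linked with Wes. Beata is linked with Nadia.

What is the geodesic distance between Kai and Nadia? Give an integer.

2

One shortest route is Kai – Beata – Nadia, which uses 2 edges, and Kai and Nadia are not directly tied, so nothing shorter exists. So d(Kai,Nadia) = 2.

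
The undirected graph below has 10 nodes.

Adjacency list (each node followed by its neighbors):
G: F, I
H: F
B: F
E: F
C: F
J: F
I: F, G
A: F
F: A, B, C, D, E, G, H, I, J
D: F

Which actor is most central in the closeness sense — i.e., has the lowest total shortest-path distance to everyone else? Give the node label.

F

Farness (sum of distances to all others) for each node — A:17, B:17, C:17, D:17, E:17, F:9, G:16, H:17, I:16, J:17.
The smallest farness is 9, for F, so F has the highest closeness.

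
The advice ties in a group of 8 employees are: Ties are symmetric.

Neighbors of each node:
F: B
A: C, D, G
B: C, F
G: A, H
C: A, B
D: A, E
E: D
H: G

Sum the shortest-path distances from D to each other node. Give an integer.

16

Distances from D: A:1, B:3, C:2, E:1, F:4, G:2, H:3.
Sum = 1 + 3 + 2 + 1 + 4 + 2 + 3 = 16.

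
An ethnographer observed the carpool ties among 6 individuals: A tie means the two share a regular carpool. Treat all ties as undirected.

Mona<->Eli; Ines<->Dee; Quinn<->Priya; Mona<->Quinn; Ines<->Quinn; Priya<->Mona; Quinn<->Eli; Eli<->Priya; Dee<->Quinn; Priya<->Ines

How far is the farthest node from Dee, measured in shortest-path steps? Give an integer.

2

Distances from Dee: Eli:2, Ines:1, Mona:2, Priya:2, Quinn:1.
The largest is 2 (to Mona, Priya, and Eli), so the eccentricity of Dee is 2.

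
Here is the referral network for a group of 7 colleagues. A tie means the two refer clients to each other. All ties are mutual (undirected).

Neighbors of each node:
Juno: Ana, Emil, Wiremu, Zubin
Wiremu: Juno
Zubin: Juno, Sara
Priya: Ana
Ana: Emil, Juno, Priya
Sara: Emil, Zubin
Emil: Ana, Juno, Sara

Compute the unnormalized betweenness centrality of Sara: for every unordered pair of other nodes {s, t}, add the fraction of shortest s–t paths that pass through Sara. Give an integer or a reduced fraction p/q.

Pairs whose geodesics pass through Sara — Zubin–Emil: 1/2.
All other pairs contribute 0.
Summing the contributions gives betweenness(Sara) = 1/2.

1/2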